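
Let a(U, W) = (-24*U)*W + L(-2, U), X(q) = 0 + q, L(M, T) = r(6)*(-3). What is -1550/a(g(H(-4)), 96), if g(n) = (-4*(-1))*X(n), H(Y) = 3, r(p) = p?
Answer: 775/13833 ≈ 0.056025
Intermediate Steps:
L(M, T) = -18 (L(M, T) = 6*(-3) = -18)
X(q) = q
g(n) = 4*n (g(n) = (-4*(-1))*n = 4*n)
a(U, W) = -18 - 24*U*W (a(U, W) = (-24*U)*W - 18 = -24*U*W - 18 = -18 - 24*U*W)
-1550/a(g(H(-4)), 96) = -1550/(-18 - 24*4*3*96) = -1550/(-18 - 24*12*96) = -1550/(-18 - 27648) = -1550/(-27666) = -1550*(-1/27666) = 775/13833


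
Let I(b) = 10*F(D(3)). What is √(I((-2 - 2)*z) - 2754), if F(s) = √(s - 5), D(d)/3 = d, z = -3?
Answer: I*√2734 ≈ 52.288*I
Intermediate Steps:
D(d) = 3*d
F(s) = √(-5 + s)
I(b) = 20 (I(b) = 10*√(-5 + 3*3) = 10*√(-5 + 9) = 10*√4 = 10*2 = 20)
√(I((-2 - 2)*z) - 2754) = √(20 - 2754) = √(-2734) = I*√2734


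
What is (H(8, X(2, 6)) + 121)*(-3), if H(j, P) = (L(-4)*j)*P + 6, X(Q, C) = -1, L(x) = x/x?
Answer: -357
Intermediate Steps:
L(x) = 1
H(j, P) = 6 + P*j (H(j, P) = (1*j)*P + 6 = j*P + 6 = P*j + 6 = 6 + P*j)
(H(8, X(2, 6)) + 121)*(-3) = ((6 - 1*8) + 121)*(-3) = ((6 - 8) + 121)*(-3) = (-2 + 121)*(-3) = 119*(-3) = -357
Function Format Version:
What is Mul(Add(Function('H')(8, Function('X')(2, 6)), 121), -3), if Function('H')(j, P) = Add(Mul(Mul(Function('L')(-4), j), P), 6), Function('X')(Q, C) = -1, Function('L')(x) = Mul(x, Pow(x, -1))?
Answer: -357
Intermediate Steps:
Function('L')(x) = 1
Function('H')(j, P) = Add(6, Mul(P, j)) (Function('H')(j, P) = Add(Mul(Mul(1, j), P), 6) = Add(Mul(j, P), 6) = Add(Mul(P, j), 6) = Add(6, Mul(P, j)))
Mul(Add(Function('H')(8, Function('X')(2, 6)), 121), -3) = Mul(Add(Add(6, Mul(-1, 8)), 121), -3) = Mul(Add(Add(6, -8), 121), -3) = Mul(Add(-2, 121), -3) = Mul(119, -3) = -357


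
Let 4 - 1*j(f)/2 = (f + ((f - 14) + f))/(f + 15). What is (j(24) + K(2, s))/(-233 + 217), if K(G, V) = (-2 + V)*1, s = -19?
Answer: 623/624 ≈ 0.99840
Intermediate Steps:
K(G, V) = -2 + V
j(f) = 8 - 2*(-14 + 3*f)/(15 + f) (j(f) = 8 - 2*(f + ((f - 14) + f))/(f + 15) = 8 - 2*(f + ((-14 + f) + f))/(15 + f) = 8 - 2*(f + (-14 + 2*f))/(15 + f) = 8 - 2*(-14 + 3*f)/(15 + f))
(j(24) + K(2, s))/(-233 + 217) = (2*(74 + 24)/(15 + 24) + (-2 - 19))/(-233 + 217) = (2*98/39 - 21)/(-16) = (2*(1/39)*98 - 21)*(-1/16) = (196/39 - 21)*(-1/16) = -623/39*(-1/16) = 623/624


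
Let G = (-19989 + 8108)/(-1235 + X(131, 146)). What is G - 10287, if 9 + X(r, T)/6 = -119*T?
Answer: -1085606090/105533 ≈ -10287.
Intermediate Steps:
X(r, T) = -54 - 714*T (X(r, T) = -54 + 6*(-119*T) = -54 - 714*T)
G = 11881/105533 (G = (-19989 + 8108)/(-1235 + (-54 - 714*146)) = -11881/(-1235 + (-54 - 104244)) = -11881/(-1235 - 104298) = -11881/(-105533) = -11881*(-1/105533) = 11881/105533 ≈ 0.11258)
G - 10287 = 11881/105533 - 10287 = -1085606090/105533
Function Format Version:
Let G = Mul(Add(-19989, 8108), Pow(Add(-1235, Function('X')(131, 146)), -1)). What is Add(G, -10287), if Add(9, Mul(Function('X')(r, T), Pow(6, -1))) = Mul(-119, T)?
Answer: Rational(-1085606090, 105533) ≈ -10287.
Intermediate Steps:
Function('X')(r, T) = Add(-54, Mul(-714, T)) (Function('X')(r, T) = Add(-54, Mul(6, Mul(-119, T))) = Add(-54, Mul(-714, T)))
G = Rational(11881, 105533) (G = Mul(Add(-19989, 8108), Pow(Add(-1235, Add(-54, Mul(-714, 146))), -1)) = Mul(-11881, Pow(Add(-1235, Add(-54, -104244)), -1)) = Mul(-11881, Pow(Add(-1235, -104298), -1)) = Mul(-11881, Pow(-105533, -1)) = Mul(-11881, Rational(-1, 105533)) = Rational(11881, 105533) ≈ 0.11258)
Add(G, -10287) = Add(Rational(11881, 105533), -10287) = Rational(-1085606090, 105533)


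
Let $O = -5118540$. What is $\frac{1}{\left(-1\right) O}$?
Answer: $\frac{1}{5118540} \approx 1.9537 \cdot 10^{-7}$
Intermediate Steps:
$\frac{1}{\left(-1\right) O} = \frac{1}{\left(-1\right) \left(-5118540\right)} = \frac{1}{5118540}$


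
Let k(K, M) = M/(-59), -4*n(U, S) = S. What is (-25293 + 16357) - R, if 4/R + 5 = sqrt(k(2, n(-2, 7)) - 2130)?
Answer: -4544603608/508573 + 8*I*sqrt(29657707)/508573 ≈ -8936.0 + 0.085665*I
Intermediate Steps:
n(U, S) = -S/4
k(K, M) = -M/59 (k(K, M) = M*(-1/59) = -M/59)
R = 4/(-5 + I*sqrt(29657707)/118) (R = 4/(-5 + sqrt(-(-1)*7/236 - 2130)) = 4/(-5 + sqrt(-1/59*(-7/4) - 2130)) = 4/(-5 + sqrt(7/236 - 2130)) = 4/(-5 + sqrt(-502673/236)) = 4/(-5 + I*sqrt(29657707)/118) ≈ -0.0092809 - 0.085665*I)
(-25293 + 16357) - R = (-25293 + 16357) - (-4720/508573 - 8*I*sqrt(29657707)/508573) = -8936 + (4720/508573 + 8*I*sqrt(29657707)/508573) = -4544603608/508573 + 8*I*sqrt(29657707)/508573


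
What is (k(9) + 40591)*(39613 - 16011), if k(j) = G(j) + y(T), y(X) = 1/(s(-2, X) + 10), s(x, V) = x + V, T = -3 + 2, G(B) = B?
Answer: 6707712002/7 ≈ 9.5824e+8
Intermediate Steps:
T = -1
s(x, V) = V + x
y(X) = 1/(8 + X) (y(X) = 1/((X - 2) + 10) = 1/((-2 + X) + 10) = 1/(8 + X))
k(j) = ⅐ + j (k(j) = j + 1/(8 - 1) = j + 1/7 = j + ⅐ = ⅐ + j)
(k(9) + 40591)*(39613 - 16011) = ((⅐ + 9) + 40591)*(39613 - 16011) = (64/7 + 40591)*23602 = (284201/7)*23602 = 6707712002/7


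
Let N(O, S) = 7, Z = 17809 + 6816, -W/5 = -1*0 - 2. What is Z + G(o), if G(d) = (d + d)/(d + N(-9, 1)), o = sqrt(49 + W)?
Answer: 123184/5 - 7*sqrt(59)/5 ≈ 24626.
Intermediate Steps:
W = 10 (W = -5*(-1*0 - 2) = -5*(0 - 2) = -5*(-2) = 10)
o = sqrt(59) (o = sqrt(49 + 10) = sqrt(59) ≈ 7.6811)
Z = 24625
G(d) = 2*d/(7 + d) (G(d) = (d + d)/(d + 7) = (2*d)/(7 + d) = 2*d/(7 + d))
Z + G(o) = 24625 + 2*sqrt(59)/(7 + sqrt(59))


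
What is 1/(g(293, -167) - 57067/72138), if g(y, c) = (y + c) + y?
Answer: 72138/30168755 ≈ 0.0023911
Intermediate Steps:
g(y, c) = c + 2*y (g(y, c) = (c + y) + y = c + 2*y)
1/(g(293, -167) - 57067/72138) = 1/((-167 + 2*293) - 57067/72138) = 1/((-167 + 586) - 57067*1/72138) = 1/(419 - 57067/72138) = 1/(30168755/72138) = 72138/30168755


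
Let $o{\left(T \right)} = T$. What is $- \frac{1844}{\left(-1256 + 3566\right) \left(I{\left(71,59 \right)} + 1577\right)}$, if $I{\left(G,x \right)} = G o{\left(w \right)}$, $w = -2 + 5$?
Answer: $- \frac{461}{1033725} \approx -0.00044596$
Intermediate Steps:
$w = 3$
$I{\left(G,x \right)} = 3 G$ ($I{\left(G,x \right)} = G 3 = 3 G$)
$- \frac{1844}{\left(-1256 + 3566\right) \left(I{\left(71,59 \right)} + 1577\right)} = - \frac{1844}{\left(-1256 + 3566\right) \left(3 \cdot 71 + 1577\right)} = - \frac{1844}{2310 \left(213 + 1577\right)} = - \frac{1844}{2310 \cdot 1790} = - \frac{1844}{4134900} = \left(-1844\right) \frac{1}{4134900} = - \frac{461}{1033725}$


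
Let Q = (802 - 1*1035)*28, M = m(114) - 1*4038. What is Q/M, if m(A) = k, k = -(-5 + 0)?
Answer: 6524/4033 ≈ 1.6177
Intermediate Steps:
k = 5 (k = -1*(-5) = 5)
m(A) = 5
M = -4033 (M = 5 - 1*4038 = 5 - 4038 = -4033)
Q = -6524 (Q = (802 - 1035)*28 = -233*28 = -6524)
Q/M = -6524/(-4033) = -6524*(-1/4033) = 6524/4033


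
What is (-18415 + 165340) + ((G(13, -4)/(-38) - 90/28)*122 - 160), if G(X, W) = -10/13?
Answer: 253082940/1729 ≈ 1.4638e+5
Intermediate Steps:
G(X, W) = -10/13 (G(X, W) = -10*1/13 = -10/13)
(-18415 + 165340) + ((G(13, -4)/(-38) - 90/28)*122 - 160) = (-18415 + 165340) + ((-10/13/(-38) - 90/28)*122 - 160) = 146925 + ((-10/13*(-1/38) - 90*1/28)*122 - 160) = 146925 + ((5/247 - 45/14)*122 - 160) = 146925 + (-11045/3458*122 - 160) = 146925 + (-673745/1729 - 160) = 146925 - 950385/1729 = 253082940/1729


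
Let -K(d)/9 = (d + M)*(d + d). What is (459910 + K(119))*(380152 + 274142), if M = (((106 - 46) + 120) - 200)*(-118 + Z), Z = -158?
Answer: -7602129447432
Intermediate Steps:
M = 5520 (M = (((106 - 46) + 120) - 200)*(-118 - 158) = ((60 + 120) - 200)*(-276) = (180 - 200)*(-276) = -20*(-276) = 5520)
K(d) = -18*d*(5520 + d) (K(d) = -9*(d + 5520)*(d + d) = -9*(5520 + d)*2*d = -18*d*(5520 + d))
(459910 + K(119))*(380152 + 274142) = (459910 - 18*119*(5520 + 119))*(380152 + 274142) = (459910 - 18*119*5639)*654294 = (459910 - 12078738)*654294 = -11618828*654294 = -7602129447432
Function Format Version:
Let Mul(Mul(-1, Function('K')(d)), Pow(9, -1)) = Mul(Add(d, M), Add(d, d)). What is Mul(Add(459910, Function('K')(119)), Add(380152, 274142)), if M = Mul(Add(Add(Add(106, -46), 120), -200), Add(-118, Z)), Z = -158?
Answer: -7602129447432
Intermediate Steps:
M = 5520 (M = Mul(Add(Add(Add(106, -46), 120), -200), Add(-118, -158)) = Mul(Add(Add(60, 120), -200), -276) = Mul(Add(180, -200), -276) = Mul(-20, -276) = 5520)
Function('K')(d) = Mul(-18, d, Add(5520, d)) (Function('K')(d) = Mul(-9, Mul(Add(d, 5520), Add(d, d))) = Mul(-9, Mul(Add(5520, d), Mul(2, d))) = Mul(-9, Mul(2, d, Add(5520, d))) = Mul(-18, d, Add(5520, d)))
Mul(Add(459910, Function('K')(119)), Add(380152, 274142)) = Mul(Add(459910, Mul(-18, 119, Add(5520, 119))), Add(380152, 274142)) = Mul(Add(459910, Mul(-18, 119, 5639)), 654294) = Mul(Add(459910, -12078738), 654294) = Mul(-11618828, 654294) = -7602129447432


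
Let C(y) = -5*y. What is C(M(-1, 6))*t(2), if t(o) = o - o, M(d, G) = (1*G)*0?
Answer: 0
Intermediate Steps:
M(d, G) = 0 (M(d, G) = G*0 = 0)
t(o) = 0
C(M(-1, 6))*t(2) = -5*0*0 = 0*0 = 0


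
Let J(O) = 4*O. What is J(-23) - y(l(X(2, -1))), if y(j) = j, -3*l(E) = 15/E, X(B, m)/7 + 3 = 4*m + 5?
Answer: -1293/14 ≈ -92.357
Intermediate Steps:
X(B, m) = 14 + 28*m (X(B, m) = -21 + 7*(4*m + 5) = -21 + 7*(5 + 4*m) = -21 + (35 + 28*m) = 14 + 28*m)
l(E) = -5/E
J(-23) - y(l(X(2, -1))) = 4*(-23) - (-5)/(14 + 28*(-1)) = -92 - (-5)/(14 - 28) = -92 - (-5)/(-14) = -92 - (-5)*(-1)/14 = -92 - 1*5/14 = -92 - 5/14 = -1293/14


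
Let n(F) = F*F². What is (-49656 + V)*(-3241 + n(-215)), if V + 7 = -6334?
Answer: 556700671152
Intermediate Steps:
V = -6341 (V = -7 - 6334 = -6341)
n(F) = F³
(-49656 + V)*(-3241 + n(-215)) = (-49656 - 6341)*(-3241 + (-215)³) = -55997*(-3241 - 9938375) = -55997*(-9941616) = 556700671152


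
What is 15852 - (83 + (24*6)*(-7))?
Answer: 16777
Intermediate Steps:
15852 - (83 + (24*6)*(-7)) = 15852 - (83 + 144*(-7)) = 15852 - (83 - 1008) = 15852 - 1*(-925) = 15852 + 925 = 16777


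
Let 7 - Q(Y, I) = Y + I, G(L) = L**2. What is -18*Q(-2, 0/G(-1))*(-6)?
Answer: 972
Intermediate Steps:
Q(Y, I) = 7 - I - Y (Q(Y, I) = 7 - (Y + I) = 7 - (I + Y) = 7 + (-I - Y) = 7 - I - Y)
-18*Q(-2, 0/G(-1))*(-6) = -18*(7 - 0/((-1)**2) - 1*(-2))*(-6) = -18*(7 - 0/1 + 2)*(-6) = -18*(7 - 0 + 2)*(-6) = -18*(7 - 1*0 + 2)*(-6) = -18*(7 + 0 + 2)*(-6) = -18*9*(-6) = -162*(-6) = 972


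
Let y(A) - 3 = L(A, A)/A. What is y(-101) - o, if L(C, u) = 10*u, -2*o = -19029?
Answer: -19003/2 ≈ -9501.5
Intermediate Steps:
o = 19029/2 (o = -1/2*(-19029) = 19029/2 ≈ 9514.5)
y(A) = 13 (y(A) = 3 + (10*A)/A = 3 + 10 = 13)
y(-101) - o = 13 - 1*19029/2 = 13 - 19029/2 = -19003/2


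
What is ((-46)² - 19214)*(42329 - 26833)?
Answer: -264950608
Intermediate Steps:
((-46)² - 19214)*(42329 - 26833) = (2116 - 19214)*15496 = -17098*15496 = -264950608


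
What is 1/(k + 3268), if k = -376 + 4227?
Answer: 1/7119 ≈ 0.00014047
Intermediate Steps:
k = 3851
1/(k + 3268) = 1/(3851 + 3268) = 1/7119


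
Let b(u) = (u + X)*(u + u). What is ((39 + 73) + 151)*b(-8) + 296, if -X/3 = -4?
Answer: -16536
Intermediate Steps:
X = 12 (X = -3*(-4) = 12)
b(u) = 2*u*(12 + u) (b(u) = (u + 12)*(u + u) = (12 + u)*(2*u) = 2*u*(12 + u))
((39 + 73) + 151)*b(-8) + 296 = ((39 + 73) + 151)*(2*(-8)*(12 - 8)) + 296 = (112 + 151)*(2*(-8)*4) + 296 = 263*(-64) + 296 = -16832 + 296 = -16536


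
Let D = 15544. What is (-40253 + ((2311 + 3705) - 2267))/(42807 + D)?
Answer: -36504/58351 ≈ -0.62559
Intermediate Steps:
(-40253 + ((2311 + 3705) - 2267))/(42807 + D) = (-40253 + ((2311 + 3705) - 2267))/(42807 + 15544) = (-40253 + (6016 - 2267))/58351 = (-40253 + 3749)*(1/58351) = -36504*1/58351 = -36504/58351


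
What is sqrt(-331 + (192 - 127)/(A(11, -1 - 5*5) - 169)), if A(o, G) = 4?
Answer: 2*I*sqrt(90222)/33 ≈ 18.204*I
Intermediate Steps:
sqrt(-331 + (192 - 127)/(A(11, -1 - 5*5) - 169)) = sqrt(-331 + (192 - 127)/(4 - 169)) = sqrt(-331 + 65/(-165)) = sqrt(-331 + 65*(-1/165)) = sqrt(-331 - 13/33) = sqrt(-10936/33) = 2*I*sqrt(90222)/33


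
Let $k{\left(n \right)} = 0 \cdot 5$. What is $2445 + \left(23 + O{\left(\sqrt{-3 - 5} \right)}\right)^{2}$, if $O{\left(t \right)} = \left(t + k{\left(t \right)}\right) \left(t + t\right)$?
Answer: $2494$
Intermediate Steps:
$k{\left(n \right)} = 0$
$O{\left(t \right)} = 2 t^{2}$ ($O{\left(t \right)} = \left(t + 0\right) \left(t + t\right) = t 2 t = 2 t^{2}$)
$2445 + \left(23 + O{\left(\sqrt{-3 - 5} \right)}\right)^{2} = 2445 + \left(23 + 2 \left(\sqrt{-3 - 5}\right)^{2}\right)^{2} = 2445 + \left(23 + 2 \left(\sqrt{-8}\right)^{2}\right)^{2} = 2445 + \left(23 + 2 \left(2 i \sqrt{2}\right)^{2}\right)^{2} = 2445 + \left(23 + 2 \left(-8\right)\right)^{2} = 2445 + \left(23 - 16\right)^{2} = 2445 + 7^{2} = 2445 + 49 = 2494$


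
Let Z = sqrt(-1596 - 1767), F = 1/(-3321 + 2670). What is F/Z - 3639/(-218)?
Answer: 3639/218 + I*sqrt(3363)/2189313 ≈ 16.693 + 2.6488e-5*I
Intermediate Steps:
F = -1/651 (F = 1/(-651) = -1/651 ≈ -0.0015361)
Z = I*sqrt(3363) (Z = sqrt(-3363) = I*sqrt(3363) ≈ 57.991*I)
F/Z - 3639/(-218) = -(-I*sqrt(3363)/3363)/651 - 3639/(-218) = -(-1)*I*sqrt(3363)/2189313 - 3639*(-1/218) = I*sqrt(3363)/2189313 + 3639/218 = 3639/218 + I*sqrt(3363)/2189313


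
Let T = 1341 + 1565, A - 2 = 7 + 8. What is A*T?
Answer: 49402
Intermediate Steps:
A = 17 (A = 2 + (7 + 8) = 2 + 15 = 17)
T = 2906
A*T = 17*2906 = 49402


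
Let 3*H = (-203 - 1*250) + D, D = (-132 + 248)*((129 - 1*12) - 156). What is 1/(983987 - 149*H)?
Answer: 1/1231178 ≈ 8.1223e-7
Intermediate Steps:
D = -4524 (D = 116*((129 - 12) - 156) = 116*(117 - 156) = 116*(-39) = -4524)
H = -1659 (H = ((-203 - 1*250) - 4524)/3 = ((-203 - 250) - 4524)/3 = (-453 - 4524)/3 = (⅓)*(-4977) = -1659)
1/(983987 - 149*H) = 1/(983987 - 149*(-1659)) = 1/(983987 + 247191) = 1/1231178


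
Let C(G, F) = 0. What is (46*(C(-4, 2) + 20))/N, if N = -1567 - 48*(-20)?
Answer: -920/607 ≈ -1.5156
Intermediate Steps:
N = -607 (N = -1567 + 960 = -607)
(46*(C(-4, 2) + 20))/N = (46*(0 + 20))/(-607) = (46*20)*(-1/607) = 920*(-1/607) = -920/607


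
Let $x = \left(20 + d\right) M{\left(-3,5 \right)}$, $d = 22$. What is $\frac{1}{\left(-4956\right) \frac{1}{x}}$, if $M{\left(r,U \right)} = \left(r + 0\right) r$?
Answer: $- \frac{9}{118} \approx -0.076271$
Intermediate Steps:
$M{\left(r,U \right)} = r^{2}$ ($M{\left(r,U \right)} = r r = r^{2}$)
$x = 378$ ($x = \left(20 + 22\right) \left(-3\right)^{2} = 42 \cdot 9 = 378$)
$\frac{1}{\left(-4956\right) \frac{1}{x}} = \frac{1}{\left(-4956\right) \frac{1}{378}} = \frac{1}{- \frac{118}{9}} = - \frac{9}{118}$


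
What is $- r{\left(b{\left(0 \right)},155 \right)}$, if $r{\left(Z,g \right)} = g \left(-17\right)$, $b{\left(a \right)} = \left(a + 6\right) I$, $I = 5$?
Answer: $2635$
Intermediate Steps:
$b{\left(a \right)} = 30 + 5 a$ ($b{\left(a \right)} = \left(a + 6\right) 5 = \left(6 + a\right) 5 = 30 + 5 a$)
$r{\left(Z,g \right)} = - 17 g$
$- r{\left(b{\left(0 \right)},155 \right)} = - \left(-17\right) 155 = \left(-1\right) \left(-2635\right) = 2635$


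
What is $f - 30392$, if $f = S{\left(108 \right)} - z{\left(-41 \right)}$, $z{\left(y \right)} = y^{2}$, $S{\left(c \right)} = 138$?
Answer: $-31935$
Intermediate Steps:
$f = -1543$ ($f = 138 - \left(-41\right)^{2} = 138 - 1681 = -1543$)
$f - 30392 = -1543 - 30392 = -31935$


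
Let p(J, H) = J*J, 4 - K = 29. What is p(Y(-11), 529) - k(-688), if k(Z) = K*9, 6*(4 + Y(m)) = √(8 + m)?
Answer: 2891/12 - 4*I*√3/3 ≈ 240.92 - 2.3094*I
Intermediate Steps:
K = -25 (K = 4 - 1*29 = 4 - 29 = -25)
Y(m) = -4 + √(8 + m)/6
p(J, H) = J²
k(Z) = -225 (k(Z) = -25*9 = -225)
p(Y(-11), 529) - k(-688) = (-4 + √(8 - 11)/6)² - 1*(-225) = (-4 + √(-3)/6)² + 225 = (-4 + (I*√3)/6)² + 225 = (-4 + I*√3/6)² + 225 = 225 + (-4 + I*√3/6)²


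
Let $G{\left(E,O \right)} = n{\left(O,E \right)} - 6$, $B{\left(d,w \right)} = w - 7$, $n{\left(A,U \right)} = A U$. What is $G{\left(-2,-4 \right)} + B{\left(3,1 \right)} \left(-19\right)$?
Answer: $116$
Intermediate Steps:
$B{\left(d,w \right)} = -7 + w$
$G{\left(E,O \right)} = -6 + E O$ ($G{\left(E,O \right)} = O E - 6 = E O - 6 = -6 + E O$)
$G{\left(-2,-4 \right)} + B{\left(3,1 \right)} \left(-19\right) = \left(-6 - -8\right) + \left(-7 + 1\right) \left(-19\right) = \left(-6 + 8\right) - -114 = 2 + 114 = 116$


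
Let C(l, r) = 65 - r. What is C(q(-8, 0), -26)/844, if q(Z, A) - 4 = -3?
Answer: 91/844 ≈ 0.10782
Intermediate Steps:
q(Z, A) = 1 (q(Z, A) = 4 - 3 = 1)
C(q(-8, 0), -26)/844 = (65 - 1*(-26))/844 = (65 + 26)*(1/844) = 91*(1/844) = 91/844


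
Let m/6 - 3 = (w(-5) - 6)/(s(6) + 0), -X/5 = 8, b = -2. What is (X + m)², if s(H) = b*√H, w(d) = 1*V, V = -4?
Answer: 634 - 220*√6 ≈ 95.112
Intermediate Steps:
w(d) = -4 (w(d) = 1*(-4) = -4)
X = -40 (X = -5*8 = -40)
s(H) = -2*√H
m = 18 + 5*√6 (m = 18 + 6*((-4 - 6)/(-2*√6 + 0)) = 18 + 6*(-10*(-√6/12)) = 18 + 6*(-(-5)*√6/6) = 18 + 6*(5*√6/6) = 18 + 5*√6 ≈ 30.247)
(X + m)² = (-40 + (18 + 5*√6))² = (-22 + 5*√6)²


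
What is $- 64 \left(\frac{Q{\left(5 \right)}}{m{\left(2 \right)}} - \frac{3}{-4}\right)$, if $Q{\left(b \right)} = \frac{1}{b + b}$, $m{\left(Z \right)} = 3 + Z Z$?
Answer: $- \frac{1712}{35} \approx -48.914$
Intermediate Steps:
$m{\left(Z \right)} = 3 + Z^{2}$
$Q{\left(b \right)} = \frac{1}{2 b}$
$- 64 \left(\frac{Q{\left(5 \right)}}{m{\left(2 \right)}} - \frac{3}{-4}\right) = - 64 \left(\frac{\frac{1}{2} \cdot \frac{1}{5}}{3 + 2^{2}} - \frac{3}{-4}\right) = - 64 \left(\frac{\frac{1}{2} \cdot \frac{1}{5}}{3 + 4} - - \frac{3}{4}\right) = - 64 \left(\frac{1}{10 \cdot 7} + \frac{3}{4}\right) = - 64 \left(\frac{1}{10} \cdot \frac{1}{7} + \frac{3}{4}\right) = - 64 \left(\frac{1}{70} + \frac{3}{4}\right) = \left(-64\right) \frac{107}{140} = - \frac{1712}{35}$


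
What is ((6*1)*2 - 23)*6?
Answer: -66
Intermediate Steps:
((6*1)*2 - 23)*6 = (6*2 - 23)*6 = (12 - 23)*6 = -11*6 = -66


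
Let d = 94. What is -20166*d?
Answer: -1895604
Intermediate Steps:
-20166*d = -20166*94 = -1895604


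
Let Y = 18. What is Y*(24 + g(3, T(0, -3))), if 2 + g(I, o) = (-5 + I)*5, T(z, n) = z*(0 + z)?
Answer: 216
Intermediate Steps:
T(z, n) = z² (T(z, n) = z*z = z²)
g(I, o) = -27 + 5*I (g(I, o) = -2 + (-5 + I)*5 = -2 + (-25 + 5*I) = -27 + 5*I)
Y*(24 + g(3, T(0, -3))) = 18*(24 + (-27 + 5*3)) = 18*(24 + (-27 + 15)) = 18*(24 - 12) = 18*12 = 216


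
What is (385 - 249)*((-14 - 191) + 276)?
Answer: 9656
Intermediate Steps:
(385 - 249)*((-14 - 191) + 276) = 136*(-205 + 276) = 136*71 = 9656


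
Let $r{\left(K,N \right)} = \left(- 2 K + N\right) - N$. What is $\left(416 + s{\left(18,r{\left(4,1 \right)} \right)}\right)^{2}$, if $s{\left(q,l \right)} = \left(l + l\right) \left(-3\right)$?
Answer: $215296$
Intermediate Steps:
$r{\left(K,N \right)} = - 2 K$ ($r{\left(K,N \right)} = \left(N - 2 K\right) - N = - 2 K$)
$s{\left(q,l \right)} = - 6 l$ ($s{\left(q,l \right)} = 2 l \left(-3\right) = - 6 l$)
$\left(416 + s{\left(18,r{\left(4,1 \right)} \right)}\right)^{2} = \left(416 - 6 \left(\left(-2\right) 4\right)\right)^{2} = \left(416 - -48\right)^{2} = \left(416 + 48\right)^{2} = 464^{2} = 215296$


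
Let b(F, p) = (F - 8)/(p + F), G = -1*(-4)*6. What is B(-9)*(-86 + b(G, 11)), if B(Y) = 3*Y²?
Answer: -727542/35 ≈ -20787.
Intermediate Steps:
G = 24 (G = 4*6 = 24)
b(F, p) = (-8 + F)/(F + p)
B(-9)*(-86 + b(G, 11)) = (3*(-9)²)*(-86 + (-8 + 24)/(24 + 11)) = (3*81)*(-86 + 16/35) = 243*(-86 + (1/35)*16) = 243*(-86 + 16/35) = 243*(-2994/35) = -727542/35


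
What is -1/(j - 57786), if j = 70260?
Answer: -1/12474 ≈ -8.0167e-5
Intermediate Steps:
-1/(j - 57786) = -1/(70260 - 57786) = -1/12474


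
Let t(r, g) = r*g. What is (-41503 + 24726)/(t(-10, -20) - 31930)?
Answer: 883/1670 ≈ 0.52874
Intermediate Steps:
t(r, g) = g*r
(-41503 + 24726)/(t(-10, -20) - 31930) = (-41503 + 24726)/(-20*(-10) - 31930) = -16777/(200 - 31930) = -16777/(-31730) = -16777*(-1/31730) = 883/1670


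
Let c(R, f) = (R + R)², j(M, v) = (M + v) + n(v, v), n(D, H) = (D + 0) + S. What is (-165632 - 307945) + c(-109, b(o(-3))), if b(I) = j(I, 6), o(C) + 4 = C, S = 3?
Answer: -426053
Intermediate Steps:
n(D, H) = 3 + D (n(D, H) = (D + 0) + 3 = D + 3 = 3 + D)
j(M, v) = 3 + M + 2*v (j(M, v) = (M + v) + (3 + v) = 3 + M + 2*v)
o(C) = -4 + C
b(I) = 15 + I (b(I) = 3 + I + 2*6 = 3 + I + 12 = 15 + I)
c(R, f) = 4*R² (c(R, f) = (2*R)² = 4*R²)
(-165632 - 307945) + c(-109, b(o(-3))) = (-165632 - 307945) + 4*(-109)² = -473577 + 4*11881 = -473577 + 47524 = -426053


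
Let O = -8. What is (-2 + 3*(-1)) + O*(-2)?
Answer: 11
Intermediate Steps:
(-2 + 3*(-1)) + O*(-2) = (-2 + 3*(-1)) - 8*(-2) = (-2 - 3) + 16 = -5 + 16 = 11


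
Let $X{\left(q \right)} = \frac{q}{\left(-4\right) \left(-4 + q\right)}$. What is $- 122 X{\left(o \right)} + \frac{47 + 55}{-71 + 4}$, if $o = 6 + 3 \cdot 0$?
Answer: $\frac{12057}{134} \approx 89.978$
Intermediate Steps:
$o = 6$ ($o = 6 + 0 = 6$)
$X{\left(q \right)} = \frac{q}{16 - 4 q}$
$- 122 X{\left(o \right)} + \frac{47 + 55}{-71 + 4} = - 122 \left(\left(-1\right) 6 \frac{1}{-16 + 4 \cdot 6}\right) + \frac{47 + 55}{-71 + 4} = - 122 \left(\left(-1\right) 6 \frac{1}{-16 + 24}\right) + \frac{102}{-67} = - 122 \left(\left(-1\right) 6 \cdot \frac{1}{8}\right) + 102 \left(- \frac{1}{67}\right) = - 122 \left(\left(-1\right) 6 \cdot \frac{1}{8}\right) - \frac{102}{67} = \left(-122\right) \left(- \frac{3}{4}\right) - \frac{102}{67} = \frac{183}{2} - \frac{102}{67} = \frac{12057}{134}$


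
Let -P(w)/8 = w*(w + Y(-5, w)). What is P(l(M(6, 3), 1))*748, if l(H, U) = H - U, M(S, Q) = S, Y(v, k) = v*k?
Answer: 598400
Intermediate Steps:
Y(v, k) = k*v
P(w) = 32*w² (P(w) = -8*w*(w + w*(-5)) = -8*w*(w - 5*w) = -8*w*(-4*w) = -(-32)*w² = 32*w²)
P(l(M(6, 3), 1))*748 = (32*(6 - 1*1)²)*748 = (32*(6 - 1)²)*748 = (32*5²)*748 = (32*25)*748 = 800*748 = 598400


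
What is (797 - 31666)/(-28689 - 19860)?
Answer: 30869/48549 ≈ 0.63583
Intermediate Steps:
(797 - 31666)/(-28689 - 19860) = -30869/(-48549) = -30869*(-1/48549) = 30869/48549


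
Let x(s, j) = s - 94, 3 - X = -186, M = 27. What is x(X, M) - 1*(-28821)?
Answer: 28916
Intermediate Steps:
X = 189 (X = 3 - 1*(-186) = 3 + 186 = 189)
x(s, j) = -94 + s
x(X, M) - 1*(-28821) = (-94 + 189) - 1*(-28821) = 95 + 28821 = 28916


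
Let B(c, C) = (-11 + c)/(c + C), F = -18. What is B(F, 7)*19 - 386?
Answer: -3695/11 ≈ -335.91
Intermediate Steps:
B(c, C) = (-11 + c)/(C + c)
B(F, 7)*19 - 386 = ((-11 - 18)/(7 - 18))*19 - 386 = (-29/(-11))*19 - 386 = -1/11*(-29)*19 - 386 = (29/11)*19 - 386 = 551/11 - 386 = -3695/11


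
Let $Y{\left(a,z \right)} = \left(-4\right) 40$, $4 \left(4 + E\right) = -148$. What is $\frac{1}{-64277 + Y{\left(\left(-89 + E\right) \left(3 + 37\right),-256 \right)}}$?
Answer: $- \frac{1}{64437} \approx -1.5519 \cdot 10^{-5}$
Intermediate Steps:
$E = -41$ ($E = -4 + \frac{1}{4} \left(-148\right) = -4 - 37 = -41$)
$Y{\left(a,z \right)} = -160$
$\frac{1}{-64277 + Y{\left(\left(-89 + E\right) \left(3 + 37\right),-256 \right)}} = \frac{1}{-64277 - 160} = \frac{1}{-64437} = - \frac{1}{64437}$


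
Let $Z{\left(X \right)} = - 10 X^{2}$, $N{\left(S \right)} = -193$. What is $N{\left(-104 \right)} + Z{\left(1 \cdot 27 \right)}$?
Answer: $-7483$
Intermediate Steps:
$N{\left(-104 \right)} + Z{\left(1 \cdot 27 \right)} = -193 - 10 \left(1 \cdot 27\right)^{2} = -193 - 10 \cdot 27^{2} = -193 - 7290 = -7483$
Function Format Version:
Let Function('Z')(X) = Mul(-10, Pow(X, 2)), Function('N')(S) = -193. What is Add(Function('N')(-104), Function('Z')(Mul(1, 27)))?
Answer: -7483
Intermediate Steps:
Add(Function('N')(-104), Function('Z')(Mul(1, 27))) = Add(-193, Mul(-10, Pow(Mul(1, 27), 2))) = Add(-193, Mul(-10, Pow(27, 2))) = Add(-193, Mul(-10, 729)) = Add(-193, -7290) = -7483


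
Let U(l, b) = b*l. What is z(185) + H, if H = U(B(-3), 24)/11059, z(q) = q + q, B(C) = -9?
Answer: 4091614/11059 ≈ 369.98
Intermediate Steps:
z(q) = 2*q
H = -216/11059 (H = (24*(-9))/11059 = -216*1/11059 = -216/11059 ≈ -0.019532)
z(185) + H = 2*185 - 216/11059 = 370 - 216/11059 = 4091614/11059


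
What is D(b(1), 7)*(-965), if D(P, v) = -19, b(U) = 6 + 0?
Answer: 18335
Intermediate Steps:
b(U) = 6
D(b(1), 7)*(-965) = -19*(-965) = 18335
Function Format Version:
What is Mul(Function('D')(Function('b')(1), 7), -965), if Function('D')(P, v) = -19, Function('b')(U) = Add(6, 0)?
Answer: 18335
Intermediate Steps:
Function('b')(U) = 6
Mul(Function('D')(Function('b')(1), 7), -965) = Mul(-19, -965) = 18335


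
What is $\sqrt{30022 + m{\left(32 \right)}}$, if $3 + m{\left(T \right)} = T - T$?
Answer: $\sqrt{30019} \approx 173.26$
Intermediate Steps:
$m{\left(T \right)} = -3$ ($m{\left(T \right)} = -3 + \left(T - T\right) = -3 + 0 = -3$)
$\sqrt{30022 + m{\left(32 \right)}} = \sqrt{30022 - 3} = \sqrt{30019}$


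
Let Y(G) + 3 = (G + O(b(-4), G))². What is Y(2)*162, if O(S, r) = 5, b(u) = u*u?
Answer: 7452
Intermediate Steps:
b(u) = u²
Y(G) = -3 + (5 + G)² (Y(G) = -3 + (G + 5)² = -3 + (5 + G)²)
Y(2)*162 = (-3 + (5 + 2)²)*162 = (-3 + 7²)*162 = (-3 + 49)*162 = 46*162 = 7452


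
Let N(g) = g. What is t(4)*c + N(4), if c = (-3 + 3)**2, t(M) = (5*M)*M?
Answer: 4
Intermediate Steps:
t(M) = 5*M**2
c = 0 (c = 0**2 = 0)
t(4)*c + N(4) = (5*4**2)*0 + 4 = (5*16)*0 + 4 = 80*0 + 4 = 0 + 4 = 4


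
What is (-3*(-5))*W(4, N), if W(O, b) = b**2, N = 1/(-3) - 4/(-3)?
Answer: 15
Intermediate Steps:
N = 1 (N = 1*(-1/3) - 4*(-1/3) = -1/3 + 4/3 = 1)
(-3*(-5))*W(4, N) = -3*(-5)*1**2 = 15*1 = 15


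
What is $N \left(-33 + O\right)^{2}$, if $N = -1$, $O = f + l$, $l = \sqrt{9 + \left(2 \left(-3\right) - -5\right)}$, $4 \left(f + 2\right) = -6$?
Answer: $- \frac{5361}{4} + 146 \sqrt{2} \approx -1133.8$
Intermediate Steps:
$f = - \frac{7}{2}$ ($f = -2 + \frac{1}{4} \left(-6\right) = -2 - \frac{3}{2} = - \frac{7}{2} \approx -3.5$)
$l = 2 \sqrt{2}$ ($l = \sqrt{9 + \left(-6 + 5\right)} = \sqrt{9 - 1} = \sqrt{8} = 2 \sqrt{2} \approx 2.8284$)
$O = - \frac{7}{2} + 2 \sqrt{2} \approx -0.67157$
$N \left(-33 + O\right)^{2} = - \left(-33 - \left(\frac{7}{2} - 2 \sqrt{2}\right)\right)^{2} = - \left(- \frac{73}{2} + 2 \sqrt{2}\right)^{2}$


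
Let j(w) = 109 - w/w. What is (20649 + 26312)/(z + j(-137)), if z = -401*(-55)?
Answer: 46961/22163 ≈ 2.1189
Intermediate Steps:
z = 22055
j(w) = 108 (j(w) = 109 - 1*1 = 109 - 1 = 108)
(20649 + 26312)/(z + j(-137)) = (20649 + 26312)/(22055 + 108) = 46961/22163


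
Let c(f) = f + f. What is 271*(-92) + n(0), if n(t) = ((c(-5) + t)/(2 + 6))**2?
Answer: -398887/16 ≈ -24930.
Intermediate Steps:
c(f) = 2*f
n(t) = (-5/4 + t/8)**2 (n(t) = ((2*(-5) + t)/(2 + 6))**2 = ((-10 + t)/8)**2 = ((-10 + t)*(1/8))**2 = (-5/4 + t/8)**2)
271*(-92) + n(0) = 271*(-92) + (-10 + 0)**2/64 = -24932 + (1/64)*(-10)**2 = -24932 + (1/64)*100 = -24932 + 25/16 = -398887/16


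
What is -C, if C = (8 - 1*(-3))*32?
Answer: -352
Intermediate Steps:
C = 352 (C = (8 + 3)*32 = 11*32 = 352)
-C = -1*352 = -352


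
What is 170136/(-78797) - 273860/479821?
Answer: -103214172076/37808455337 ≈ -2.7299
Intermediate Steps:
170136/(-78797) - 273860/479821 = 170136*(-1/78797) - 273860*1/479821 = -170136/78797 - 273860/479821 = -103214172076/37808455337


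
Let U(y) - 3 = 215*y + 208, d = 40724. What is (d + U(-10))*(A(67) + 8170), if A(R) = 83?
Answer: 320092605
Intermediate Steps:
U(y) = 211 + 215*y (U(y) = 3 + (215*y + 208) = 3 + (208 + 215*y) = 211 + 215*y)
(d + U(-10))*(A(67) + 8170) = (40724 + (211 + 215*(-10)))*(83 + 8170) = (40724 + (211 - 2150))*8253 = (40724 - 1939)*8253 = 38785*8253 = 320092605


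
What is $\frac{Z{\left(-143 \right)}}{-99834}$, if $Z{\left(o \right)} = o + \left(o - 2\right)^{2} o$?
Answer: $\frac{1503359}{49917} \approx 30.117$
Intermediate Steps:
$Z{\left(o \right)} = o + o \left(-2 + o\right)^{2}$ ($Z{\left(o \right)} = o + \left(-2 + o\right)^{2} o = o + o \left(-2 + o\right)^{2}$)
$\frac{Z{\left(-143 \right)}}{-99834} = \frac{\left(-143\right) \left(1 + \left(-2 - 143\right)^{2}\right)}{-99834} = - 143 \left(1 + \left(-145\right)^{2}\right) \left(- \frac{1}{99834}\right) = - 143 \left(1 + 21025\right) \left(- \frac{1}{99834}\right) = \left(-143\right) 21026 \left(- \frac{1}{99834}\right) = \left(-3006718\right) \left(- \frac{1}{99834}\right) = \frac{1503359}{49917}$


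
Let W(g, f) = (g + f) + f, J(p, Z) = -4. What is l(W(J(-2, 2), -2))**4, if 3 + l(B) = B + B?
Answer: 130321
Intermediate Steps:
W(g, f) = g + 2*f (W(g, f) = (f + g) + f = g + 2*f)
l(B) = -3 + 2*B (l(B) = -3 + (B + B) = -3 + 2*B)
l(W(J(-2, 2), -2))**4 = (-3 + 2*(-4 + 2*(-2)))**4 = (-3 + 2*(-4 - 4))**4 = (-3 + 2*(-8))**4 = (-3 - 16)**4 = (-19)**4 = 130321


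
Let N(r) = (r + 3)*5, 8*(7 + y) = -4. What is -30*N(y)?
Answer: 675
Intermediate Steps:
y = -15/2 (y = -7 + (⅛)*(-4) = -7 - ½ = -15/2 ≈ -7.5000)
N(r) = 15 + 5*r (N(r) = (3 + r)*5 = 15 + 5*r)
-30*N(y) = -30*(15 + 5*(-15/2)) = -30*(15 - 75/2) = -30*(-45/2) = 675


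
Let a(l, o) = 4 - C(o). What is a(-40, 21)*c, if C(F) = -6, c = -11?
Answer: -110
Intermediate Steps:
a(l, o) = 10 (a(l, o) = 4 - 1*(-6) = 4 + 6 = 10)
a(-40, 21)*c = 10*(-11) = -110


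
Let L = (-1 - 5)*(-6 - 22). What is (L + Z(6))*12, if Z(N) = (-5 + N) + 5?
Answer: 2088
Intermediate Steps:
L = 168 (L = -6*(-28) = 168)
Z(N) = N
(L + Z(6))*12 = (168 + 6)*12 = 174*12 = 2088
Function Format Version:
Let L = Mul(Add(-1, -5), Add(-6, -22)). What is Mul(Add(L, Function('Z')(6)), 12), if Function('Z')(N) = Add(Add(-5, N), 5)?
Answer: 2088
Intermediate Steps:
L = 168 (L = Mul(-6, -28) = 168)
Function('Z')(N) = N
Mul(Add(L, Function('Z')(6)), 12) = Mul(Add(168, 6), 12) = Mul(174, 12) = 2088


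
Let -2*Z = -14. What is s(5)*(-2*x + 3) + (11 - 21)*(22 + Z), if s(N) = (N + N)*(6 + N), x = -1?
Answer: 260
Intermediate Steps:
Z = 7 (Z = -½*(-14) = 7)
s(N) = 2*N*(6 + N) (s(N) = (2*N)*(6 + N) = 2*N*(6 + N))
s(5)*(-2*x + 3) + (11 - 21)*(22 + Z) = (2*5*(6 + 5))*(-2*(-1) + 3) + (11 - 21)*(22 + 7) = (2*5*11)*(2 + 3) - 10*29 = 110*5 - 290 = 550 - 290 = 260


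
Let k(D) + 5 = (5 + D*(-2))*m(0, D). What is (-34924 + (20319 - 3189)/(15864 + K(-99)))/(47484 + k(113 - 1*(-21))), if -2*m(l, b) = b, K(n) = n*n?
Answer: -29876911/55693050 ≈ -0.53646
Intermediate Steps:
K(n) = n**2
m(l, b) = -b/2
k(D) = -5 - D*(5 - 2*D)/2 (k(D) = -5 + (5 + D*(-2))*(-D/2) = -5 + (5 - 2*D)*(-D/2) = -5 - D*(5 - 2*D)/2)
(-34924 + (20319 - 3189)/(15864 + K(-99)))/(47484 + k(113 - 1*(-21))) = (-34924 + (20319 - 3189)/(15864 + (-99)**2))/(47484 + (-5 + (113 - 1*(-21))**2 - 5*(113 - 1*(-21))/2)) = (-34924 + 17130/(15864 + 9801))/(47484 + (-5 + (113 + 21)**2 - 5*(113 + 21)/2)) = (-34924 + 17130/25665)/(47484 + (-5 + 134**2 - 5/2*134)) = (-34924 + 17130*(1/25665))/(47484 + (-5 + 17956 - 335)) = (-34924 + 1142/1711)/(47484 + 17616) = -59753822/1711/65100 = -59753822/1711*1/65100 = -29876911/55693050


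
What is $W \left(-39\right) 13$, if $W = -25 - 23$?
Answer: $24336$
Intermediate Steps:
$W = -48$
$W \left(-39\right) 13 = \left(-48\right) \left(-39\right) 13 = 1872 \cdot 13 = 24336$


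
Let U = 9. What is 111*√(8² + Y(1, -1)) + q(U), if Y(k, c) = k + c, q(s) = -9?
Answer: 879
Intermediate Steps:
Y(k, c) = c + k
111*√(8² + Y(1, -1)) + q(U) = 111*√(8² + (-1 + 1)) - 9 = 111*√(64 + 0) - 9 = 111*√64 - 9 = 111*8 - 9 = 888 - 9 = 879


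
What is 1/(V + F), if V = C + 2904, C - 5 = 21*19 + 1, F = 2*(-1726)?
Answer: -1/143 ≈ -0.0069930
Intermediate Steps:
F = -3452
C = 405 (C = 5 + (21*19 + 1) = 5 + (399 + 1) = 5 + 400 = 405)
V = 3309 (V = 405 + 2904 = 3309)
1/(V + F) = 1/(3309 - 3452) = 1/(-143) = -1/143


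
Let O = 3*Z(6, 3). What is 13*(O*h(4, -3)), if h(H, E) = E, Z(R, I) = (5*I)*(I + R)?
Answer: -15795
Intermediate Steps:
Z(R, I) = 5*I*(I + R)
O = 405 (O = 3*(5*3*(3 + 6)) = 3*(5*3*9) = 3*135 = 405)
13*(O*h(4, -3)) = 13*(405*(-3)) = 13*(-1215) = -15795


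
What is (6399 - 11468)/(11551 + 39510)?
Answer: -5069/51061 ≈ -0.099273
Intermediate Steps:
(6399 - 11468)/(11551 + 39510) = -5069/51061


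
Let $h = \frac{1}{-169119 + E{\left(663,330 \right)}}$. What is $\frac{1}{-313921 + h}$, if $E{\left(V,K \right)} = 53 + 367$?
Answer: $- \frac{168699}{52958158780} \approx -3.1855 \cdot 10^{-6}$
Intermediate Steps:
$E{\left(V,K \right)} = 420$
$h = - \frac{1}{168699}$ ($h = \frac{1}{-169119 + 420} = \frac{1}{-168699} = - \frac{1}{168699} \approx -5.9277 \cdot 10^{-6}$)
$\frac{1}{-313921 + h} = \frac{1}{-313921 - \frac{1}{168699}} = \frac{1}{- \frac{52958158780}{168699}} = - \frac{168699}{52958158780}$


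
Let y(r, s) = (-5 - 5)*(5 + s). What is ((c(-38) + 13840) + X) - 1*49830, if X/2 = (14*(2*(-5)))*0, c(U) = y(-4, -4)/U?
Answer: -683805/19 ≈ -35990.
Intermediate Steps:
y(r, s) = -50 - 10*s (y(r, s) = -10*(5 + s) = -50 - 10*s)
c(U) = -10/U (c(U) = (-50 - 10*(-4))/U = (-50 + 40)/U = -10/U)
X = 0 (X = 2*((14*(2*(-5)))*0) = 2*((14*(-10))*0) = 2*(-140*0) = 2*0 = 0)
((c(-38) + 13840) + X) - 1*49830 = ((-10/(-38) + 13840) + 0) - 1*49830 = ((-10*(-1/38) + 13840) + 0) - 49830 = ((5/19 + 13840) + 0) - 49830 = (262965/19 + 0) - 49830 = 262965/19 - 49830 = -683805/19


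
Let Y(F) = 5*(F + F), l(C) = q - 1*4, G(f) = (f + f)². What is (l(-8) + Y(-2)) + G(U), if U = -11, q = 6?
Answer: 466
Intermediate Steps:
G(f) = 4*f² (G(f) = (2*f)² = 4*f²)
l(C) = 2 (l(C) = 6 - 1*4 = 6 - 4 = 2)
Y(F) = 10*F (Y(F) = 5*(2*F) = 10*F)
(l(-8) + Y(-2)) + G(U) = (2 + 10*(-2)) + 4*(-11)² = (2 - 20) + 4*121 = -18 + 484 = 466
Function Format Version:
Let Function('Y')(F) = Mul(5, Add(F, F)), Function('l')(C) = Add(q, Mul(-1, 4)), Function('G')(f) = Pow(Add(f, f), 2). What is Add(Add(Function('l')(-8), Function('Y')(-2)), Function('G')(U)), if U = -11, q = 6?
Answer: 466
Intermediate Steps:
Function('G')(f) = Mul(4, Pow(f, 2)) (Function('G')(f) = Pow(Mul(2, f), 2) = Mul(4, Pow(f, 2)))
Function('l')(C) = 2 (Function('l')(C) = Add(6, Mul(-1, 4)) = Add(6, -4) = 2)
Function('Y')(F) = Mul(10, F) (Function('Y')(F) = Mul(5, Mul(2, F)) = Mul(10, F))
Add(Add(Function('l')(-8), Function('Y')(-2)), Function('G')(U)) = Add(Add(2, Mul(10, -2)), Mul(4, Pow(-11, 2))) = Add(Add(2, -20), Mul(4, 121)) = Add(-18, 484) = 466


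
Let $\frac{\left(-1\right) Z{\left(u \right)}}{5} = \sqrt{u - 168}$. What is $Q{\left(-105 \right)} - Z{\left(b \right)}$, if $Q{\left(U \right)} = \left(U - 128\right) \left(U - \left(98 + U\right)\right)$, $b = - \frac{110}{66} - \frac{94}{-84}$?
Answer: $22834 + \frac{5 i \sqrt{297318}}{42} \approx 22834.0 + 64.913 i$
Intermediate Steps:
$b = - \frac{23}{42}$ ($b = \left(-110\right) \frac{1}{66} - - \frac{47}{42} = - \frac{5}{3} + \frac{47}{42} = - \frac{23}{42} \approx -0.54762$)
$Z{\left(u \right)} = - 5 \sqrt{-168 + u}$ ($Z{\left(u \right)} = - 5 \sqrt{u - 168} = - 5 \sqrt{-168 + u}$)
$Q{\left(U \right)} = 12544 - 98 U$ ($Q{\left(U \right)} = \left(-128 + U\right) \left(-98\right) = 12544 - 98 U$)
$Q{\left(-105 \right)} - Z{\left(b \right)} = \left(12544 - -10290\right) - - 5 \sqrt{-168 - \frac{23}{42}} = \left(12544 + 10290\right) - - 5 \sqrt{- \frac{7079}{42}} = 22834 - - 5 \frac{i \sqrt{297318}}{42} = 22834 - - \frac{5 i \sqrt{297318}}{42} = 22834 + \frac{5 i \sqrt{297318}}{42}$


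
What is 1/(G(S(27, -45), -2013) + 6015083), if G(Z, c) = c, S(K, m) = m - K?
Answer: 1/6013070 ≈ 1.6630e-7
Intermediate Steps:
1/(G(S(27, -45), -2013) + 6015083) = 1/(-2013 + 6015083) = 1/6013070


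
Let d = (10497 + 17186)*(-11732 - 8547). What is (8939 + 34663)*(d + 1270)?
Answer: -24477390477774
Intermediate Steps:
d = -561383557 (d = 27683*(-20279) = -561383557)
(8939 + 34663)*(d + 1270) = (8939 + 34663)*(-561383557 + 1270) = 43602*(-561382287) = -24477390477774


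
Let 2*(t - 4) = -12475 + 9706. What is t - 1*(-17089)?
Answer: 31417/2 ≈ 15709.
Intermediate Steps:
t = -2761/2 (t = 4 + (-12475 + 9706)/2 = 4 + (1/2)*(-2769) = 4 - 2769/2 = -2761/2 ≈ -1380.5)
t - 1*(-17089) = -2761/2 - 1*(-17089) = -2761/2 + 17089 = 31417/2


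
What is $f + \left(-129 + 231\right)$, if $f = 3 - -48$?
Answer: $153$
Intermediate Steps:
$f = 51$ ($f = 3 + 48 = 51$)
$f + \left(-129 + 231\right) = 51 + \left(-129 + 231\right) = 51 + 102 = 153$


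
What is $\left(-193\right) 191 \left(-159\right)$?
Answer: $5861217$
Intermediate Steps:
$\left(-193\right) 191 \left(-159\right) = \left(-36863\right) \left(-159\right) = 5861217$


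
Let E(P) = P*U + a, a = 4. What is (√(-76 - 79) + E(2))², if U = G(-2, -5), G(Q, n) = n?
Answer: (6 - I*√155)² ≈ -119.0 - 149.4*I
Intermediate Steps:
U = -5
E(P) = 4 - 5*P (E(P) = P*(-5) + 4 = -5*P + 4 = 4 - 5*P)
(√(-76 - 79) + E(2))² = (√(-76 - 79) + (4 - 5*2))² = (√(-155) + (4 - 10))² = (I*√155 - 6)² = (-6 + I*√155)²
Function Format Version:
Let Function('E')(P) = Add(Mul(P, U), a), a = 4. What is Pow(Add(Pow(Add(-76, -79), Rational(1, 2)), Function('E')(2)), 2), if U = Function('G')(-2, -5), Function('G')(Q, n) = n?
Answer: Pow(Add(6, Mul(-1, I, Pow(155, Rational(1, 2)))), 2) ≈ Add(-119.00, Mul(-149.40, I))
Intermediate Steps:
U = -5
Function('E')(P) = Add(4, Mul(-5, P)) (Function('E')(P) = Add(Mul(P, -5), 4) = Add(Mul(-5, P), 4) = Add(4, Mul(-5, P)))
Pow(Add(Pow(Add(-76, -79), Rational(1, 2)), Function('E')(2)), 2) = Pow(Add(Pow(Add(-76, -79), Rational(1, 2)), Add(4, Mul(-5, 2))), 2) = Pow(Add(Pow(-155, Rational(1, 2)), Add(4, -10)), 2) = Pow(Add(Mul(I, Pow(155, Rational(1, 2))), -6), 2) = Pow(Add(-6, Mul(I, Pow(155, Rational(1, 2)))), 2)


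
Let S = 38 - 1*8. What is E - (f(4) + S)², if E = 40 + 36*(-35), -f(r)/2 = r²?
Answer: -1224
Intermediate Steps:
f(r) = -2*r²
S = 30 (S = 38 - 8 = 30)
E = -1220 (E = 40 - 1260 = -1220)
E - (f(4) + S)² = -1220 - (-2*4² + 30)² = -1220 - (-2*16 + 30)² = -1220 - (-32 + 30)² = -1220 - 1*(-2)² = -1220 - 1*4 = -1220 - 4 = -1224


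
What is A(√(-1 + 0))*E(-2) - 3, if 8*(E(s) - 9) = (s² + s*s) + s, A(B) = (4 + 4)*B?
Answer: -3 + 78*I ≈ -3.0 + 78.0*I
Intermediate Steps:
A(B) = 8*B
E(s) = 9 + s²/4 + s/8 (E(s) = 9 + ((s² + s*s) + s)/8 = 9 + ((s² + s²) + s)/8 = 9 + (2*s² + s)/8 = 9 + (s + 2*s²)/8 = 9 + (s²/4 + s/8) = 9 + s²/4 + s/8)
A(√(-1 + 0))*E(-2) - 3 = (8*√(-1 + 0))*(9 + (¼)*(-2)² + (⅛)*(-2)) - 3 = (8*√(-1))*(9 + (¼)*4 - ¼) - 3 = (8*I)*(9 + 1 - ¼) - 3 = (8*I)*(39/4) - 3 = 78*I - 3 = -3 + 78*I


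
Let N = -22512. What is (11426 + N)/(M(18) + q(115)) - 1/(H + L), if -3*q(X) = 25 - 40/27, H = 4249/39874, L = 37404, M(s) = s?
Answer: -1339272631280572/1227464456935 ≈ -1091.1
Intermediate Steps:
H = 4249/39874 (H = 4249*(1/39874) = 4249/39874 ≈ 0.10656)
q(X) = -635/81 (q(X) = -(25 - 40/27)/3 = -⅓*635/27 = -635/81)
(11426 + N)/(M(18) + q(115)) - 1/(H + L) = (11426 - 22512)/(18 - 635/81) - 1/(4249/39874 + 37404) = -11086/823/81 - 1/1491451345/39874 = -11086*81/823 - 1*39874/1491451345 = -897966/823 - 39874/1491451345 = -1339272631280572/1227464456935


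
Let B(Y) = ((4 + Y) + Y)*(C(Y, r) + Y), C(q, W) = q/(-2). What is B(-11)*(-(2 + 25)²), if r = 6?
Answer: -72171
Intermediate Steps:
C(q, W) = -q/2 (C(q, W) = q*(-½) = -q/2)
B(Y) = Y*(4 + 2*Y)/2 (B(Y) = ((4 + Y) + Y)*(-Y/2 + Y) = (4 + 2*Y)*(Y/2) = Y*(4 + 2*Y)/2)
B(-11)*(-(2 + 25)²) = (-11*(2 - 11))*(-(2 + 25)²) = (-11*(-9))*(-1*27²) = 99*(-1*729) = 99*(-729) = -72171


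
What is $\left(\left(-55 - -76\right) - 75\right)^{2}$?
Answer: $2916$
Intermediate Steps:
$\left(\left(-55 - -76\right) - 75\right)^{2} = \left(\left(-55 + 76\right) - 75\right)^{2} = \left(21 - 75\right)^{2} = \left(-54\right)^{2} = 2916$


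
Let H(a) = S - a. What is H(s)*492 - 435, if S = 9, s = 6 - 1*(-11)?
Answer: -4371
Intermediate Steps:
s = 17 (s = 6 + 11 = 17)
H(a) = 9 - a
H(s)*492 - 435 = (9 - 1*17)*492 - 435 = (9 - 17)*492 - 435 = -8*492 - 435 = -3936 - 435 = -4371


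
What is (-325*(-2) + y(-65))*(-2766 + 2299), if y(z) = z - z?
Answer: -303550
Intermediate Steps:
y(z) = 0
(-325*(-2) + y(-65))*(-2766 + 2299) = (-325*(-2) + 0)*(-2766 + 2299) = (650 + 0)*(-467) = 650*(-467) = -303550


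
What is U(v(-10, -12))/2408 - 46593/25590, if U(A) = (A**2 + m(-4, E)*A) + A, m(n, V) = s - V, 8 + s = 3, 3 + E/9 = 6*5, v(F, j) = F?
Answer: -3869137/5135060 ≈ -0.75347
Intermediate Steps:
E = 243 (E = -27 + 9*(6*5) = -27 + 9*30 = -27 + 270 = 243)
s = -5 (s = -8 + 3 = -5)
m(n, V) = -5 - V
U(A) = A**2 - 247*A (U(A) = (A**2 + (-5 - 1*243)*A) + A = (A**2 + (-5 - 243)*A) + A = (A**2 - 248*A) + A = A**2 - 247*A)
U(v(-10, -12))/2408 - 46593/25590 = -10*(-247 - 10)/2408 - 46593/25590 = -10*(-257)*(1/2408) - 46593*1/25590 = 2570*(1/2408) - 15531/8530 = 1285/1204 - 15531/8530 = -3869137/5135060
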